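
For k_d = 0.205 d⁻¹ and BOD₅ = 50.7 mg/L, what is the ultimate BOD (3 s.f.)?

BOD₅ = L₀(1 − e^(−5k_d)) ⇒ L₀ = BOD₅ / (1 − e^(−5×0.205))
= 50.7 / (1 − 0.3588) = 50.7 / 0.6412 = 79.07 mg/L.

L₀ ≈ 79.1 mg/L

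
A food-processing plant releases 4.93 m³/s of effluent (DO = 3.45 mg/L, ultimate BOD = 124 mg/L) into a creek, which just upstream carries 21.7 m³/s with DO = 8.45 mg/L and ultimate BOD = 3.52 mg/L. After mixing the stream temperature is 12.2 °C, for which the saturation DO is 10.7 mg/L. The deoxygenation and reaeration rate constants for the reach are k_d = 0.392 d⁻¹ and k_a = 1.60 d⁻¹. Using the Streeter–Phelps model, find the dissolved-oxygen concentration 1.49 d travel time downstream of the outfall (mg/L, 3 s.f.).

Mixed DO = (21.7×8.45 + 4.93×3.45)/(21.7+4.93) = 200.4/26.63 = 7.524 mg/L.
Mixed L₀ = (21.7×3.52 + 4.93×124)/(26.63) = 687.7/26.63 = 25.82 mg/L.
Initial deficit D₀ = C_s − DO₀ = 10.7 − 7.524 = 3.176 mg/L.
D(1.49) = [0.392×25.82/(1.60−0.392)](e^(−0.392×1.49) − e^(−1.60×1.49)) + 3.176 e^(−1.60×1.49)
= 8.380 × (0.5576 − 0.09218) + 3.176 × 0.09218 = 4.193 mg/L.
DO = 10.7 − 4.193 = 6.507 mg/L.

DO ≈ 6.51 mg/L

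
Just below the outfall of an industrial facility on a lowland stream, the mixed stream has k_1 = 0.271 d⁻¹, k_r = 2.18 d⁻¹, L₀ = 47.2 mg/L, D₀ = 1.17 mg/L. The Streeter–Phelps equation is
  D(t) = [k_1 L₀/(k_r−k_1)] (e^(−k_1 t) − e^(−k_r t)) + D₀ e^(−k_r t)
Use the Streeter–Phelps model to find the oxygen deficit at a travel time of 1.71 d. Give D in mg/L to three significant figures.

D ≈ 4.08 mg/L

k_1 L₀/(k_r−k_1) = 0.271×47.2/(2.18−0.271) = 12.79/1.909 = 6.700 mg/L.
e^(−k_1 t) = e^(−0.271×1.710) = 0.6291; e^(−k_r t) = e^(−2.18×1.710) = 0.02405.
D = 6.700 × (0.6291 − 0.02405) + 1.17 × 0.02405 = 4.054 + 0.02813 = 4.083 mg/L.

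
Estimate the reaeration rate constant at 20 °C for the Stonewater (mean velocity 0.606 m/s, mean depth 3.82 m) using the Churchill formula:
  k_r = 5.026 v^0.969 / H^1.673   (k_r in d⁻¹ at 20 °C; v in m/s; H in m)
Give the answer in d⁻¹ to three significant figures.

k_r ≈ 0.329 d⁻¹

k_r = 5.026 × 0.606^0.969 / 3.82^1.673 = 5.026 × 0.6155 / 9.414 = 0.3286 d⁻¹.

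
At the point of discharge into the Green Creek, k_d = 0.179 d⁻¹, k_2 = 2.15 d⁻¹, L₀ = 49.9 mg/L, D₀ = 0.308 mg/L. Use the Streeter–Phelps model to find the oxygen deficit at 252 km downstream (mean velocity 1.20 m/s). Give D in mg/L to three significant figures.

Travel time t = x/v = 252 km / (1.20 m/s) = 252000 m / 1.20 m/s = 210000 s = 2.431 d.
k_d L₀/(k_2−k_d) = 0.179×49.9/(2.15−0.179) = 8.932/1.971 = 4.532 mg/L.
e^(−k_d t) = e^(−0.179×2.431) = 0.6472; e^(−k_2 t) = e^(−2.15×2.431) = 0.005377.
D = 4.532 × (0.6472 − 0.005377) + 0.308 × 0.005377 = 2.909 + 0.001656 = 2.910 mg/L.

D ≈ 2.91 mg/L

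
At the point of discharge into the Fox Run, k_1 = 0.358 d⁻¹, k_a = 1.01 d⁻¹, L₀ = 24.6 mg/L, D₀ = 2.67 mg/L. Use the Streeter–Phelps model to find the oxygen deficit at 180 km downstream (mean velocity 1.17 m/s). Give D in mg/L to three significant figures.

Travel time t = x/v = 180 km / (1.17 m/s) = 180000 m / 1.17 m/s = 153800 s = 1.781 d.
k_1 L₀/(k_a−k_1) = 0.358×24.6/(1.01−0.358) = 8.807/0.6520 = 13.51 mg/L.
e^(−k_1 t) = e^(−0.358×1.781) = 0.5286; e^(−k_a t) = e^(−1.01×1.781) = 0.1656.
D = 13.51 × (0.5286 − 0.1656) + 2.67 × 0.1656 = 4.904 + 0.4420 = 5.346 mg/L.

D ≈ 5.35 mg/L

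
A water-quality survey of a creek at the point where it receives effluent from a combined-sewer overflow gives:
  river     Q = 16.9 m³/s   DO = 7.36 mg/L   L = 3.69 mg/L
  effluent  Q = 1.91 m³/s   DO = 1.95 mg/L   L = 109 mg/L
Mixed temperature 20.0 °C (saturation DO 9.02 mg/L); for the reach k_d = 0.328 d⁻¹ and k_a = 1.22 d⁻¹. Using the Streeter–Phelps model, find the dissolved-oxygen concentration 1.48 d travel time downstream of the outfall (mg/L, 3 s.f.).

DO ≈ 6.27 mg/L

Mixed DO = (16.9×7.36 + 1.91×1.95)/(16.9+1.91) = 128.1/18.81 = 6.811 mg/L.
Mixed L₀ = (16.9×3.69 + 1.91×109)/(18.81) = 270.6/18.81 = 14.38 mg/L.
Initial deficit D₀ = C_s − DO₀ = 9.02 − 6.811 = 2.209 mg/L.
D(1.48) = [0.328×14.38/(1.22−0.328)](e^(−0.328×1.48) − e^(−1.22×1.48)) + 2.209 e^(−1.22×1.48)
= 5.289 × (0.6154 − 0.1644) + 2.209 × 0.1644 = 2.749 mg/L.
DO = 9.02 − 2.749 = 6.271 mg/L.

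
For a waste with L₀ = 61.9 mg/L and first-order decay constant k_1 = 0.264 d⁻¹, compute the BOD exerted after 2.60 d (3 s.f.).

y_t = L₀(1 − e^(−k_1 t)) = 61.9 × (1 − e^(−0.264×2.60))
= 61.9 × (1 − 0.5034) = 61.9 × 0.4966 = 30.74 mg/L.

y ≈ 30.7 mg/L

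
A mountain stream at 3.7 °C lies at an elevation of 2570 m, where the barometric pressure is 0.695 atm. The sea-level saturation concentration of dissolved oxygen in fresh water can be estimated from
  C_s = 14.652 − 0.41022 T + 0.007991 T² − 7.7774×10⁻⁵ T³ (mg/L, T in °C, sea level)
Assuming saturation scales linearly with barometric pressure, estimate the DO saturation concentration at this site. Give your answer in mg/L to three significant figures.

C_s ≈ 9.20 mg/L

At sea level: C_s = 14.652 − 0.41022×3.7 + 0.007991×3.7² − 7.7774×10⁻⁵×3.7³ = 13.24 mg/L.
Pressure correction: C_s' = 13.24 × 0.695 = 9.202 mg/L.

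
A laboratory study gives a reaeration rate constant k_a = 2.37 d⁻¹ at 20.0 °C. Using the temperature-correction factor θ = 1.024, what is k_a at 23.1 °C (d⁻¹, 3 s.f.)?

k_a(T₂) = k_a(T₁) · θ^(T₂−T₁) = 2.37 × 1.024^(23.1−20.0)
= 2.37 × 1.024^3.10 = 2.37 × 1.076 = 2.551 d⁻¹.

k_a ≈ 2.55 d⁻¹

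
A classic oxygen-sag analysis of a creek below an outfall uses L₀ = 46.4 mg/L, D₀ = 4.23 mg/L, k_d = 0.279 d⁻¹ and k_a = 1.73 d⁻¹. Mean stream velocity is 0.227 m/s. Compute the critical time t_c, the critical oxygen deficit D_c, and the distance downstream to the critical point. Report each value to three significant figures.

t_c ≈ 0.815 d; D_c ≈ 5.96 mg/L; x_c ≈ 16.0 km

t_c = [1/(k_a−k_d)] ln[(k_a/k_d)(1 − D₀(k_a−k_d)/(k_d L₀))]
= [1/(1.73−0.279)] ln[(1.73/0.279)(1 − 4.23×1.451/(0.279×46.4))]
= (1/1.451) ln[6.201 × 0.5259] = 0.6892 × ln(3.261) = 0.6892 × 1.182 = 0.8146 d.
D_c = (k_d/k_a) L₀ e^(−k_d t_c) = (0.279/1.73) × 46.4 × e^(−0.279×0.8146) = 0.1613 × 46.4 × 0.7967 = 5.962 mg/L.
x_c = v t_c = 0.227 m/s × 0.8146 d × 86400 s/d = 15980 m ≈ 16.0 km.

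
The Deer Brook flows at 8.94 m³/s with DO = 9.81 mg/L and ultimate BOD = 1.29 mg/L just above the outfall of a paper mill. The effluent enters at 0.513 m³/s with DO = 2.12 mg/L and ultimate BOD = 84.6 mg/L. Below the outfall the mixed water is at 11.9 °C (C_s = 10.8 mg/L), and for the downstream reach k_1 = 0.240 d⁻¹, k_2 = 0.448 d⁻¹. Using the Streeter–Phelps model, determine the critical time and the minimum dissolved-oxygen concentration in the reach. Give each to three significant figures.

Mixed DO = (8.94×9.81 + 0.513×2.12)/(8.94+0.513) = 88.79/9.453 = 9.393 mg/L.
Mixed L₀ = (8.94×1.29 + 0.513×84.6)/(9.453) = 54.93/9.453 = 5.811 mg/L.
Initial deficit D₀ = C_s − DO₀ = 10.8 − 9.393 = 1.407 mg/L.
t_c = (1/0.2080) ln[(0.448/0.240)(1 − 1.407×0.2080/(0.240×5.811))] = 4.808 × ln(1.475) = 1.868 d.
D_c = (0.240/0.448) × 5.811 × e^(−0.240×1.868) = 0.5357 × 5.811 × 0.6387 = 1.988 mg/L.
Minimum DO = 10.8 − 1.988 = 8.812 mg/L.

t_c ≈ 1.87 d; minimum DO ≈ 8.81 mg/L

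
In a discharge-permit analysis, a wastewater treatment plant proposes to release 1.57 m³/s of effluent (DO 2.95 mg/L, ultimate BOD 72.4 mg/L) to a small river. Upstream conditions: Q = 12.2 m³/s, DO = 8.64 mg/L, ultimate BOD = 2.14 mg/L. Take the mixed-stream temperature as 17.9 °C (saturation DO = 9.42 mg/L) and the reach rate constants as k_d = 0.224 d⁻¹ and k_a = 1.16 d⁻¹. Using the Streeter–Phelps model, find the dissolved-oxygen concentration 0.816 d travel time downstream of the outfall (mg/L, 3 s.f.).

Mixed DO = (12.2×8.64 + 1.57×2.95)/(12.2+1.57) = 110.0/13.77 = 7.991 mg/L.
Mixed L₀ = (12.2×2.14 + 1.57×72.4)/(13.77) = 139.8/13.77 = 10.15 mg/L.
Initial deficit D₀ = C_s − DO₀ = 9.42 − 7.991 = 1.429 mg/L.
D(0.816) = [0.224×10.15/(1.16−0.224)](e^(−0.224×0.816) − e^(−1.16×0.816)) + 1.429 e^(−1.16×0.816)
= 2.429 × (0.8329 − 0.3881) + 1.429 × 0.3881 = 1.635 mg/L.
DO = 9.42 − 1.635 = 7.785 mg/L.

DO ≈ 7.78 mg/L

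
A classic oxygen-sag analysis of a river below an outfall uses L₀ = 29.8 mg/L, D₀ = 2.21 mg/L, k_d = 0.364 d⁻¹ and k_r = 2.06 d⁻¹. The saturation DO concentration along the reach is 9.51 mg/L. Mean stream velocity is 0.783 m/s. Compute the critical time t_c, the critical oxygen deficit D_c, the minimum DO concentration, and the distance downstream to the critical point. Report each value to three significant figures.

t_c ≈ 0.772 d; D_c ≈ 3.98 mg/L; min DO ≈ 5.53 mg/L; x_c ≈ 52.2 km

t_c = [1/(k_r−k_d)] ln[(k_r/k_d)(1 − D₀(k_r−k_d)/(k_d L₀))]
= [1/(2.06−0.364)] ln[(2.06/0.364)(1 − 2.21×1.696/(0.364×29.8))]
= (1/1.696) ln[5.659 × 0.6545] = 0.5896 × ln(3.704) = 0.5896 × 1.309 = 0.7720 d.
D_c = (k_d/k_r) L₀ e^(−k_d t_c) = (0.364/2.06) × 29.8 × e^(−0.364×0.7720) = 0.1767 × 29.8 × 0.7550 = 3.976 mg/L.
Minimum DO = C_s − D_c = 9.51 − 3.976 = 5.534 mg/L.
x_c = v t_c = 0.783 m/s × 0.7720 d × 86400 s/d = 52230 m ≈ 52.2 km.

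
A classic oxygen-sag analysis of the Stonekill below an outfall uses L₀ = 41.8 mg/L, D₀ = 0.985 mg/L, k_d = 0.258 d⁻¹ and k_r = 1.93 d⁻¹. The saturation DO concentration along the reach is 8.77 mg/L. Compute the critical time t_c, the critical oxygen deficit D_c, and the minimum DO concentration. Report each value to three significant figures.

t_c = [1/(k_r−k_d)] ln[(k_r/k_d)(1 − D₀(k_r−k_d)/(k_d L₀))]
= [1/(1.93−0.258)] ln[(1.93/0.258)(1 − 0.985×1.672/(0.258×41.8))]
= (1/1.672) ln[7.481 × 0.8473] = 0.5981 × ln(6.338) = 0.5981 × 1.847 = 1.104 d.
D_c = (k_d/k_r) L₀ e^(−k_d t_c) = (0.258/1.93) × 41.8 × e^(−0.258×1.104) = 0.1337 × 41.8 × 0.7521 = 4.202 mg/L.
Minimum DO = C_s − D_c = 8.77 − 4.202 = 4.568 mg/L.

t_c ≈ 1.10 d; D_c ≈ 4.20 mg/L; min DO ≈ 4.57 mg/L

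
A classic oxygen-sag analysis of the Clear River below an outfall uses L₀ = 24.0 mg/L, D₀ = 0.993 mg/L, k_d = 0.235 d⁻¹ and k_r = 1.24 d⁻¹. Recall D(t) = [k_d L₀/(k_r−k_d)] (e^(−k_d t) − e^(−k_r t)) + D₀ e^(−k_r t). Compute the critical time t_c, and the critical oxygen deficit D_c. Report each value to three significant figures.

With k_r/k_d = 5.277 and 1 − D₀(k_r−k_d)/(k_d L₀) = 0.8231,
t_c = ln(5.277 × 0.8231) / (1.24 − 0.235) = ln(4.343) / 1.005 = 1.469/1.005 = 1.461 d.
D_c = (k_d/k_r) L₀ e^(−k_d t_c) = (0.235/1.24) × 24.0 × e^(−0.235×1.461) = 0.1895 × 24.0 × 0.7094 = 3.226 mg/L.

t_c ≈ 1.46 d; D_c ≈ 3.23 mg/L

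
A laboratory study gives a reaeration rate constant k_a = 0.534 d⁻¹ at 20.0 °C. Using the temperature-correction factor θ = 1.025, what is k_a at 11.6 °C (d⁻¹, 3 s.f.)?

k_a(T₂) = k_a(T₁) · θ^(T₂−T₁) = 0.534 × 1.025^(11.6−20.0)
= 0.534 × 1.025^-8.40 = 0.534 × 0.8127 = 0.4340 d⁻¹.

k_a ≈ 0.434 d⁻¹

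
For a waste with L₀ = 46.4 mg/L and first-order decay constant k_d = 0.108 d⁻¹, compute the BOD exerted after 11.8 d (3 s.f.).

y_t = L₀(1 − e^(−k_d t)) = 46.4 × (1 − e^(−0.108×11.8))
= 46.4 × (1 − 0.2796) = 46.4 × 0.7204 = 33.43 mg/L.

y ≈ 33.4 mg/L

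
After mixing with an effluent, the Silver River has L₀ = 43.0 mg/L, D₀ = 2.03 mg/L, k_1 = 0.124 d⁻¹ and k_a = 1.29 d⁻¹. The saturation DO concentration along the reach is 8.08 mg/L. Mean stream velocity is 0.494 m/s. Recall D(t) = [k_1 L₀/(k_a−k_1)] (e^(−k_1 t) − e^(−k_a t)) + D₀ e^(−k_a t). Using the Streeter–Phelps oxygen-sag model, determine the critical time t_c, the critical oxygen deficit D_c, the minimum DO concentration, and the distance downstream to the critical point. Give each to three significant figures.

t_c ≈ 1.51 d; D_c ≈ 3.43 mg/L; min DO ≈ 4.65 mg/L; x_c ≈ 64.3 km

With k_a/k_1 = 10.40 and 1 − D₀(k_a−k_1)/(k_1 L₀) = 0.5561,
t_c = ln(10.40 × 0.5561) / (1.29 − 0.124) = ln(5.785) / 1.166 = 1.755/1.166 = 1.505 d.
L(t_c) = L₀ e^(−k_1 t_c) = 43.0 × 0.8297 = 35.68 mg/L, and at the critical point k_a D_c = k_1 L, so D_c = (0.124/1.29) × 35.68 = 3.430 mg/L.
Minimum DO = C_s − D_c = 8.08 − 3.430 = 4.650 mg/L.
x_c = v t_c = 0.494 m/s × 1.505 d × 86400 s/d = 64250 m ≈ 64.3 km.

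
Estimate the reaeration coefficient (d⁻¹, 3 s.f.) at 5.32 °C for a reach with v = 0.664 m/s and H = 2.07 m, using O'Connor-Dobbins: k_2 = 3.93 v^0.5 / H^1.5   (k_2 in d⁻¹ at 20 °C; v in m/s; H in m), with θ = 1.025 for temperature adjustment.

k_2(20) = 3.93 × 0.664^0.5 / 2.07^1.5 = 3.93 × 0.8149 / 2.978 = 1.075 d⁻¹.
k_2(5.32) = 1.075 × 1.025^(5.32−20) = 1.075 × 0.6959 = 0.7483 d⁻¹.

k_2 ≈ 0.748 d⁻¹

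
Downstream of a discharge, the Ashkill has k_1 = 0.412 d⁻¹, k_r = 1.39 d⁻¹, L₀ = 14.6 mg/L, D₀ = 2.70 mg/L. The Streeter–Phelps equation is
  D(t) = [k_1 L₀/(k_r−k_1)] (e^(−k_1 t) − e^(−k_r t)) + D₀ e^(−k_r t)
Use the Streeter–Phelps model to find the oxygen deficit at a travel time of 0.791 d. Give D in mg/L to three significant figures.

D ≈ 3.29 mg/L

k_1 L₀/(k_r−k_1) = 0.412×14.6/(1.39−0.412) = 6.015/0.9780 = 6.151 mg/L.
e^(−k_1 t) = e^(−0.412×0.7910) = 0.7219; e^(−k_r t) = e^(−1.39×0.7910) = 0.3330.
D = 6.151 × (0.7219 − 0.3330) + 2.70 × 0.3330 = 2.392 + 0.8992 = 3.291 mg/L.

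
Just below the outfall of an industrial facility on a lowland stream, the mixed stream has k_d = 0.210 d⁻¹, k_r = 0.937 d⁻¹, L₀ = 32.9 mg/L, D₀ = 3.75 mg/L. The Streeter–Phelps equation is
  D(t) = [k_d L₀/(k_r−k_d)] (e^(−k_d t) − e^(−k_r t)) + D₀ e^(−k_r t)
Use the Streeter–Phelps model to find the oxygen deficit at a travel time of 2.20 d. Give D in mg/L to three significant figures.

D ≈ 5.26 mg/L

k_d L₀/(k_r−k_d) = 0.210×32.9/(0.937−0.210) = 6.909/0.7270 = 9.503 mg/L.
e^(−k_d t) = e^(−0.210×2.200) = 0.6300; e^(−k_r t) = e^(−0.937×2.200) = 0.1273.
D = 9.503 × (0.6300 − 0.1273) + 3.75 × 0.1273 = 4.778 + 0.4773 = 5.255 mg/L.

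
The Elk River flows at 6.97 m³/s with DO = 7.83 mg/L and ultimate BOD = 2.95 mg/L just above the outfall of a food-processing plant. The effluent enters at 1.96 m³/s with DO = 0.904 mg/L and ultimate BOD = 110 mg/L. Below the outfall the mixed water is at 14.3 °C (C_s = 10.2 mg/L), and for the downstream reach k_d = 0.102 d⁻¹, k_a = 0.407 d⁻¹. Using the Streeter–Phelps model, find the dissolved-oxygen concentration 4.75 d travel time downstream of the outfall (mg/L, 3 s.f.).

Mixed DO = (6.97×7.83 + 1.96×0.904)/(6.97+1.96) = 56.35/8.930 = 6.310 mg/L.
Mixed L₀ = (6.97×2.95 + 1.96×110)/(8.930) = 236.2/8.930 = 26.45 mg/L.
Initial deficit D₀ = C_s − DO₀ = 10.2 − 6.310 = 3.890 mg/L.
D(4.75) = [0.102×26.45/(0.407−0.102)](e^(−0.102×4.75) − e^(−0.407×4.75)) + 3.890 e^(−0.407×4.75)
= 8.844 × (0.6160 − 0.1447) + 3.890 × 0.1447 = 4.731 mg/L.
DO = 10.2 − 4.731 = 5.469 mg/L.

DO ≈ 5.47 mg/L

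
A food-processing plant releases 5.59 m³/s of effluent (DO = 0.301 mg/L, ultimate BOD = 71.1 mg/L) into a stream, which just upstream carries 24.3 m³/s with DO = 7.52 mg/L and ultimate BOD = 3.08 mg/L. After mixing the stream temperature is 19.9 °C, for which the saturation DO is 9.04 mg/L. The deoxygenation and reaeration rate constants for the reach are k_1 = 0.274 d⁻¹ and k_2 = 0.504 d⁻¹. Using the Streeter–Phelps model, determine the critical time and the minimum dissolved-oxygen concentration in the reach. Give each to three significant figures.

t_c ≈ 1.93 d; minimum DO ≈ 3.98 mg/L

Mixed DO = (24.3×7.52 + 5.59×0.301)/(24.3+5.59) = 184.4/29.89 = 6.170 mg/L.
Mixed L₀ = (24.3×3.08 + 5.59×71.1)/(29.89) = 472.3/29.89 = 15.80 mg/L.
Initial deficit D₀ = C_s − DO₀ = 9.04 − 6.170 = 2.870 mg/L.
t_c = (1/0.2300) ln[(0.504/0.274)(1 − 2.870×0.2300/(0.274×15.80))] = 4.348 × ln(1.559) = 1.931 d.
D_c = (0.274/0.504) × 15.80 × e^(−0.274×1.931) = 0.5437 × 15.80 × 0.5892 = 5.062 mg/L.
Minimum DO = 9.04 − 5.062 = 3.978 mg/L.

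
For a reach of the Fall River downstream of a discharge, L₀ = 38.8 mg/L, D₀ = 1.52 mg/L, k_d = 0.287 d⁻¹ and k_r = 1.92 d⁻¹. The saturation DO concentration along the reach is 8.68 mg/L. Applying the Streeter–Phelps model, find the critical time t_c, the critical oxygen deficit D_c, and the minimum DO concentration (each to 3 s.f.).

With k_r/k_d = 6.690 and 1 − D₀(k_r−k_d)/(k_d L₀) = 0.7771,
t_c = ln(6.690 × 0.7771) / (1.92 − 0.287) = ln(5.199) / 1.633 = 1.648/1.633 = 1.009 d.
D_c = (k_d/k_r) L₀ e^(−k_d t_c) = (0.287/1.92) × 38.8 × e^(−0.287×1.009) = 0.1495 × 38.8 × 0.7485 = 4.341 mg/L.
Minimum DO = C_s − D_c = 8.68 − 4.341 = 4.339 mg/L.

t_c ≈ 1.01 d; D_c ≈ 4.34 mg/L; min DO ≈ 4.34 mg/L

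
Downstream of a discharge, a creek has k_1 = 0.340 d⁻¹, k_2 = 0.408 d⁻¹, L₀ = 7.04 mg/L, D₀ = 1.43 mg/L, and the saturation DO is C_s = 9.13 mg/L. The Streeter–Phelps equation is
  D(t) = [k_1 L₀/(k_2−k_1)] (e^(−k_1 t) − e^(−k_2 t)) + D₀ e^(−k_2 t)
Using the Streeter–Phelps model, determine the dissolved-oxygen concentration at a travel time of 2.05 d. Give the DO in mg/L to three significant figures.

k_1 L₀/(k_2−k_1) = 0.340×7.04/(0.408−0.340) = 2.394/0.06800 = 35.20 mg/L.
e^(−k_1 t) = e^(−0.340×2.050) = 0.4981; e^(−k_2 t) = e^(−0.408×2.050) = 0.4333.
D = 35.20 × (0.4981 − 0.4333) + 1.43 × 0.4333 = 2.281 + 0.6196 = 2.901 mg/L.
DO = C_s − D = 9.13 − 2.901 = 6.229 mg/L.

DO ≈ 6.23 mg/L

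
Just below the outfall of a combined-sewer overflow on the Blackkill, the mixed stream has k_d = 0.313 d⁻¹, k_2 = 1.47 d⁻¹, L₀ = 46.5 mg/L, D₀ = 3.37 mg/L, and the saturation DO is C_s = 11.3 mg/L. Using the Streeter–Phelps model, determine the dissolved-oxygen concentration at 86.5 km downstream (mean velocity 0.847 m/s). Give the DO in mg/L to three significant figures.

Travel time t = x/v = 86.5 km / (0.847 m/s) = 86500 m / 0.847 m/s = 102100 s = 1.182 d.
k_d L₀/(k_2−k_d) = 0.313×46.5/(1.47−0.313) = 14.55/1.157 = 12.58 mg/L.
e^(−k_d t) = e^(−0.313×1.182) = 0.6908; e^(−k_2 t) = e^(−1.47×1.182) = 0.1760.
D = 12.58 × (0.6908 − 0.1760) + 3.37 × 0.1760 = 6.476 + 0.5930 = 7.069 mg/L.
DO = C_s − D = 11.3 − 7.069 = 4.231 mg/L.

DO ≈ 4.23 mg/L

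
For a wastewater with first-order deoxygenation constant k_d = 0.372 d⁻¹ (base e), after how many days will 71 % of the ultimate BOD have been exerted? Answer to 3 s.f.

y/L₀ = 1 − e^(−k_d t) = 0.71 ⇒ e^(−k_d t) = 0.290
t = −ln(0.290) / 0.372 = 1.238 / 0.372 = 3.328 d.

t ≈ 3.33 d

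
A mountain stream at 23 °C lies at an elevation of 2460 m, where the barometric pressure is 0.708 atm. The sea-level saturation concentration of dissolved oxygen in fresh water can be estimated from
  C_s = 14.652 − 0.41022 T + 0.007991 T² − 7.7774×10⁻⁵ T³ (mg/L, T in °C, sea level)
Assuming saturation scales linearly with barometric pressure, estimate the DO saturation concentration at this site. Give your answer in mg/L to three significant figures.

C_s ≈ 6.02 mg/L

At sea level: C_s = 14.652 − 0.41022×23 + 0.007991×23² − 7.7774×10⁻⁵×23³ = 8.498 mg/L.
Pressure correction: C_s' = 8.498 × 0.708 = 6.017 mg/L.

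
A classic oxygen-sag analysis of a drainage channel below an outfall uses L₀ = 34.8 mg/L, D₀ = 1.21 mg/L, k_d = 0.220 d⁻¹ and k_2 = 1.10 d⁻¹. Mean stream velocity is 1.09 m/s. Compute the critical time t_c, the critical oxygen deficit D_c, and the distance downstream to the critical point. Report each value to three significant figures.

t_c ≈ 1.66 d; D_c ≈ 4.83 mg/L; x_c ≈ 156 km

With k_2/k_d = 5.000 and 1 − D₀(k_2−k_d)/(k_d L₀) = 0.8609,
t_c = ln(5.000 × 0.8609) / (1.10 − 0.220) = ln(4.305) / 0.8800 = 1.460/0.8800 = 1.659 d.
L(t_c) = L₀ e^(−k_d t_c) = 34.8 × 0.6943 = 24.16 mg/L, and at the critical point k_2 D_c = k_d L, so D_c = (0.220/1.10) × 24.16 = 4.832 mg/L.
x_c = v t_c = 1.09 m/s × 1.659 d × 86400 s/d = 156200 m ≈ 156 km.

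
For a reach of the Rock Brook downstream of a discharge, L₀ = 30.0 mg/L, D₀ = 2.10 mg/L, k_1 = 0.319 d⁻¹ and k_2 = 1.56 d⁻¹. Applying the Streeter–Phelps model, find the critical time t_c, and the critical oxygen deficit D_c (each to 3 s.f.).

t_c ≈ 1.02 d; D_c ≈ 4.43 mg/L

t_c = [1/(k_2−k_1)] ln[(k_2/k_1)(1 − D₀(k_2−k_1)/(k_1 L₀))]
= [1/(1.56−0.319)] ln[(1.56/0.319)(1 − 2.10×1.241/(0.319×30.0))]
= (1/1.241) ln[4.890 × 0.7277] = 0.8058 × ln(3.559) = 0.8058 × 1.269 = 1.023 d.
D_c = (k_1/k_2) L₀ e^(−k_1 t_c) = (0.319/1.56) × 30.0 × e^(−0.319×1.023) = 0.2045 × 30.0 × 0.7216 = 4.427 mg/L.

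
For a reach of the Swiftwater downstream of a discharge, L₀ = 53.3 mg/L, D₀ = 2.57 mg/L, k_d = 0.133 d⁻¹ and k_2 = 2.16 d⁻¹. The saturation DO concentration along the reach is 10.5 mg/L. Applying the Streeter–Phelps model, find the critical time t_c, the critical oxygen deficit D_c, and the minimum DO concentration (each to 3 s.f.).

t_c ≈ 0.720 d; D_c ≈ 2.98 mg/L; min DO ≈ 7.52 mg/L

t_c = [1/(k_2−k_d)] ln[(k_2/k_d)(1 − D₀(k_2−k_d)/(k_d L₀))]
= [1/(2.16−0.133)] ln[(2.16/0.133)(1 − 2.57×2.027/(0.133×53.3))]
= (1/2.027) ln[16.24 × 0.2651] = 0.4933 × ln(4.306) = 0.4933 × 1.460 = 0.7203 d.
D_c = (k_d/k_2) L₀ e^(−k_d t_c) = (0.133/2.16) × 53.3 × e^(−0.133×0.7203) = 0.06157 × 53.3 × 0.9086 = 2.982 mg/L.
Minimum DO = C_s − D_c = 10.5 − 2.982 = 7.518 mg/L.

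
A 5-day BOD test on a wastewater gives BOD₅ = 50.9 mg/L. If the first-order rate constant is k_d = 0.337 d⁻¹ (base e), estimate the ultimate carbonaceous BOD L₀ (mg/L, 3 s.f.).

BOD₅ = L₀(1 − e^(−5k_d)) ⇒ L₀ = BOD₅ / (1 − e^(−5×0.337))
= 50.9 / (1 − 0.1854) = 50.9 / 0.8146 = 62.49 mg/L.

L₀ ≈ 62.5 mg/L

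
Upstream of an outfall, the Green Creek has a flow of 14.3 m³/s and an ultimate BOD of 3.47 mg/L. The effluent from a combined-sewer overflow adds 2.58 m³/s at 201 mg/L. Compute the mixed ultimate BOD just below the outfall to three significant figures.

33.7 mg/L

Flow-weighted mixing: C = (Q_r C_r + Q_w C_w)/(Q_r + Q_w)
= (14.3×3.47 + 2.58×201)/(14.3 + 2.58) = 568.2/16.88 = 33.66 mg/L.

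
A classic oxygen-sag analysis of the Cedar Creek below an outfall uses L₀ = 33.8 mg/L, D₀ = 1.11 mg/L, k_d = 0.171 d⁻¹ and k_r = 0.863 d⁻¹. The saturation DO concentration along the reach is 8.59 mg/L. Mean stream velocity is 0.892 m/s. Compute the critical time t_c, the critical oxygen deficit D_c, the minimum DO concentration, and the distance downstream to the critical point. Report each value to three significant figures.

t_c = [1/(k_r−k_d)] ln[(k_r/k_d)(1 − D₀(k_r−k_d)/(k_d L₀))]
= [1/(0.863−0.171)] ln[(0.863/0.171)(1 − 1.11×0.6920/(0.171×33.8))]
= (1/0.6920) ln[5.047 × 0.8671] = 1.445 × ln(4.376) = 1.445 × 1.476 = 2.133 d.
D_c = (k_d/k_r) L₀ e^(−k_d t_c) = (0.171/0.863) × 33.8 × e^(−0.171×2.133) = 0.1981 × 33.8 × 0.6944 = 4.650 mg/L.
Minimum DO = C_s − D_c = 8.59 − 4.650 = 3.940 mg/L.
x_c = v t_c = 0.892 m/s × 2.133 d × 86400 s/d = 164400 m ≈ 164 km.

t_c ≈ 2.13 d; D_c ≈ 4.65 mg/L; min DO ≈ 3.94 mg/L; x_c ≈ 164 km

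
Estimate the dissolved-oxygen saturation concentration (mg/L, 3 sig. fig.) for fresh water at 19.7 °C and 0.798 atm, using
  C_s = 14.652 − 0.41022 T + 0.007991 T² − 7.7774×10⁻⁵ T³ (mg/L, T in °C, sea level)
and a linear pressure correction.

At sea level: C_s = 14.652 − 0.41022×19.7 + 0.007991×19.7² − 7.7774×10⁻⁵×19.7³ = 9.077 mg/L.
Pressure correction: C_s' = 9.077 × 0.798 = 7.244 mg/L.

C_s ≈ 7.24 mg/L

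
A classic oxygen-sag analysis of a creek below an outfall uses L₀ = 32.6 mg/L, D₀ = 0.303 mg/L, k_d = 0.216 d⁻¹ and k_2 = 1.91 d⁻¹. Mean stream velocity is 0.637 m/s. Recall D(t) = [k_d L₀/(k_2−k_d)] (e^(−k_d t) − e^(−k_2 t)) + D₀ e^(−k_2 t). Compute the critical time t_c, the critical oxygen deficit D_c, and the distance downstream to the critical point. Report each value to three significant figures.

At the critical point dD/dt = 0, so k_d L₀ e^(−k_d t) = k_2 D. Substituting D(t) from the Streeter–Phelps equation and solving for t gives
t_c = ln[(k_2/k_d)(1 − D₀(k_2−k_d)/(k_d L₀))] / (k_2−k_d).
Here k_2−k_d = 1.694 d⁻¹ and 1 − D₀(k_2−k_d)/(k_d L₀) = 1 − 0.303×1.694/(0.216×32.6) = 0.9271, so
t_c = ln(8.843 × 0.9271) / 1.694 = 2.104 / 1.694 = 1.242 d.
L(t_c) = L₀ e^(−k_d t_c) = 32.6 × 0.7647 = 24.93 mg/L, and at the critical point k_2 D_c = k_d L, so D_c = (0.216/1.91) × 24.93 = 2.819 mg/L.
x_c = v t_c = 0.637 m/s × 1.242 d × 86400 s/d = 68350 m ≈ 68.4 km.

t_c ≈ 1.24 d; D_c ≈ 2.82 mg/L; x_c ≈ 68.4 km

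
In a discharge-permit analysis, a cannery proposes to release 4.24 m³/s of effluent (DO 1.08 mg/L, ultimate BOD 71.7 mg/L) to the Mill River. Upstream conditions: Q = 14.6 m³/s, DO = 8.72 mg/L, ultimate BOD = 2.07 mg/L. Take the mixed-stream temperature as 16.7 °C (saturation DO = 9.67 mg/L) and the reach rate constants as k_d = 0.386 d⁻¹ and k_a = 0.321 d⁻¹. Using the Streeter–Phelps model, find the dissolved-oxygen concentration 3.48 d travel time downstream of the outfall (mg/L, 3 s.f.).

DO ≈ 1.82 mg/L

Mixed DO = (14.6×8.72 + 4.24×1.08)/(14.6+4.24) = 131.9/18.84 = 7.001 mg/L.
Mixed L₀ = (14.6×2.07 + 4.24×71.7)/(18.84) = 334.2/18.84 = 17.74 mg/L.
Initial deficit D₀ = C_s − DO₀ = 9.67 − 7.001 = 2.669 mg/L.
D(3.48) = [0.386×17.74/(0.321−0.386)](e^(−0.386×3.48) − e^(−0.321×3.48)) + 2.669 e^(−0.321×3.48)
= -105.4 × (0.2610 − 0.3272) + 2.669 × 0.3272 = 7.853 mg/L.
DO = 9.67 − 7.853 = 1.817 mg/L.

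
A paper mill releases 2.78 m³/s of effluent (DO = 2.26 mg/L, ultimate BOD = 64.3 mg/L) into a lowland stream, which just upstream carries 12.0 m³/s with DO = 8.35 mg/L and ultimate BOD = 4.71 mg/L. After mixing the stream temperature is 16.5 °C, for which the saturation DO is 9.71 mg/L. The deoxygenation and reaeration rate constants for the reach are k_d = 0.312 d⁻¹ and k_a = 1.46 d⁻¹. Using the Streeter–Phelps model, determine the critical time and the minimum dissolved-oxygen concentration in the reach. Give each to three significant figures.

Mixed DO = (12.0×8.35 + 2.78×2.26)/(12.0+2.78) = 106.5/14.78 = 7.205 mg/L.
Mixed L₀ = (12.0×4.71 + 2.78×64.3)/(14.78) = 235.3/14.78 = 15.92 mg/L.
Initial deficit D₀ = C_s − DO₀ = 9.71 − 7.205 = 2.505 mg/L.
t_c = (1/1.148) ln[(1.46/0.312)(1 − 2.505×1.148/(0.312×15.92))] = 0.8711 × ln(1.969) = 0.5904 d.
D_c = (0.312/1.46) × 15.92 × e^(−0.312×0.5904) = 0.2137 × 15.92 × 0.8318 = 2.829 mg/L.
Minimum DO = 9.71 − 2.829 = 6.881 mg/L.

t_c ≈ 0.590 d; minimum DO ≈ 6.88 mg/L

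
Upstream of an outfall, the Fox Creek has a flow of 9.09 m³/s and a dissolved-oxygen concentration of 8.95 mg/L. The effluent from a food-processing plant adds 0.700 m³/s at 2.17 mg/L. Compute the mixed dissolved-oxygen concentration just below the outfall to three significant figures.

Flow-weighted mixing: C = (Q_r C_r + Q_w C_w)/(Q_r + Q_w)
= (9.09×8.95 + 0.700×2.17)/(9.09 + 0.700) = 82.87/9.790 = 8.465 mg/L.

8.47 mg/L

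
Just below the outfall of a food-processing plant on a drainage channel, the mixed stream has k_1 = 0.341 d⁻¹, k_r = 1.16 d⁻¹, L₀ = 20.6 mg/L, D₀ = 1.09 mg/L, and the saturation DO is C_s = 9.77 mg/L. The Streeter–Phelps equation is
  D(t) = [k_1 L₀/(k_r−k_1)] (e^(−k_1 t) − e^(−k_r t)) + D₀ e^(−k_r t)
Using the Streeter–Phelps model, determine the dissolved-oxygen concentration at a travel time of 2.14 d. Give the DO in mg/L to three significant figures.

k_1 L₀/(k_r−k_1) = 0.341×20.6/(1.16−0.341) = 7.025/0.8190 = 8.577 mg/L.
e^(−k_1 t) = e^(−0.341×2.140) = 0.4820; e^(−k_r t) = e^(−1.16×2.140) = 0.08354.
D = 8.577 × (0.4820 − 0.08354) + 1.09 × 0.08354 = 3.418 + 0.09106 = 3.509 mg/L.
DO = C_s − D = 9.77 − 3.509 = 6.261 mg/L.

DO ≈ 6.26 mg/L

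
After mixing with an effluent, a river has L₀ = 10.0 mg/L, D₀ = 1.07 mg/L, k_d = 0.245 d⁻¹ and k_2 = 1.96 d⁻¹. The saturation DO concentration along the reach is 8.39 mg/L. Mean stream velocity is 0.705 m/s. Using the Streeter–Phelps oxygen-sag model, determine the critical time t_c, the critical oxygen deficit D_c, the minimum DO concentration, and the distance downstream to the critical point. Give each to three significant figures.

t_c ≈ 0.406 d; D_c ≈ 1.13 mg/L; min DO ≈ 7.26 mg/L; x_c ≈ 24.8 km

t_c = [1/(k_2−k_d)] ln[(k_2/k_d)(1 − D₀(k_2−k_d)/(k_d L₀))]
= [1/(1.96−0.245)] ln[(1.96/0.245)(1 − 1.07×1.715/(0.245×10.0))]
= (1/1.715) ln[8.000 × 0.2510] = 0.5831 × ln(2.008) = 0.5831 × 0.6971 = 0.4065 d.
L(t_c) = L₀ e^(−k_d t_c) = 10.0 × 0.9052 = 9.052 mg/L, and at the critical point k_2 D_c = k_d L, so D_c = (0.245/1.96) × 9.052 = 1.132 mg/L.
Minimum DO = C_s − D_c = 8.39 − 1.132 = 7.258 mg/L.
x_c = v t_c = 0.705 m/s × 0.4065 d × 86400 s/d = 24760 m ≈ 24.8 km.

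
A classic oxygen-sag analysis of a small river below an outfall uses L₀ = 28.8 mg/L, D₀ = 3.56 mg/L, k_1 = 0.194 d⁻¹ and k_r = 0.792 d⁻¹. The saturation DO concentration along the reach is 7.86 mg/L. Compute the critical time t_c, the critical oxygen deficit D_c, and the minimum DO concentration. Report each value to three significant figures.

t_c = [1/(k_r−k_1)] ln[(k_r/k_1)(1 − D₀(k_r−k_1)/(k_1 L₀))]
= [1/(0.792−0.194)] ln[(0.792/0.194)(1 − 3.56×0.5980/(0.194×28.8))]
= (1/0.5980) ln[4.082 × 0.6190] = 1.672 × ln(2.527) = 1.672 × 0.9270 = 1.550 d.
L(t_c) = L₀ e^(−k_1 t_c) = 28.8 × 0.7403 = 21.32 mg/L, and at the critical point k_r D_c = k_1 L, so D_c = (0.194/0.792) × 21.32 = 5.222 mg/L.
Minimum DO = C_s − D_c = 7.86 − 5.222 = 2.638 mg/L.

t_c ≈ 1.55 d; D_c ≈ 5.22 mg/L; min DO ≈ 2.64 mg/L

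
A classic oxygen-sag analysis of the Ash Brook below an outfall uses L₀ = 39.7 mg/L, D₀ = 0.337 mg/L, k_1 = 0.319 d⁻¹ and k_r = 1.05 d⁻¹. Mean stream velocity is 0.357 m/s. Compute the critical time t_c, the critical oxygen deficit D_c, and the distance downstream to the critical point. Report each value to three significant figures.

At the critical point dD/dt = 0, so k_1 L₀ e^(−k_1 t) = k_r D. Substituting D(t) from the Streeter–Phelps equation and solving for t gives
t_c = ln[(k_r/k_1)(1 − D₀(k_r−k_1)/(k_1 L₀))] / (k_r−k_1).
Here k_r−k_1 = 0.7310 d⁻¹ and 1 − D₀(k_r−k_1)/(k_1 L₀) = 1 − 0.337×0.7310/(0.319×39.7) = 0.9805, so
t_c = ln(3.292 × 0.9805) / 0.7310 = 1.172 / 0.7310 = 1.603 d.
L(t_c) = L₀ e^(−k_1 t_c) = 39.7 × 0.5997 = 23.81 mg/L, and at the critical point k_r D_c = k_1 L, so D_c = (0.319/1.05) × 23.81 = 7.233 mg/L.
x_c = v t_c = 0.357 m/s × 1.603 d × 86400 s/d = 49440 m ≈ 49.4 km.

t_c ≈ 1.60 d; D_c ≈ 7.23 mg/L; x_c ≈ 49.4 km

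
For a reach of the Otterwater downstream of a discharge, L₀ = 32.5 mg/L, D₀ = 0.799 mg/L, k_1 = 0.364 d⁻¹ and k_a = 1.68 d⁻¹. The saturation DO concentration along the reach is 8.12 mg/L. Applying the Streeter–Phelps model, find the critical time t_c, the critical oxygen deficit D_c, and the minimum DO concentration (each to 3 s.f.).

t_c ≈ 1.09 d; D_c ≈ 4.73 mg/L; min DO ≈ 3.39 mg/L

At the critical point dD/dt = 0, so k_1 L₀ e^(−k_1 t) = k_a D. Substituting D(t) from the Streeter–Phelps equation and solving for t gives
t_c = ln[(k_a/k_1)(1 − D₀(k_a−k_1)/(k_1 L₀))] / (k_a−k_1).
Here k_a−k_1 = 1.316 d⁻¹ and 1 − D₀(k_a−k_1)/(k_1 L₀) = 1 − 0.799×1.316/(0.364×32.5) = 0.9111, so
t_c = ln(4.615 × 0.9111) / 1.316 = 1.436 / 1.316 = 1.091 d.
L(t_c) = L₀ e^(−k_1 t_c) = 32.5 × 0.6721 = 21.84 mg/L, and at the critical point k_a D_c = k_1 L, so D_c = (0.364/1.68) × 21.84 = 4.733 mg/L.
Minimum DO = C_s − D_c = 8.12 − 4.733 = 3.387 mg/L.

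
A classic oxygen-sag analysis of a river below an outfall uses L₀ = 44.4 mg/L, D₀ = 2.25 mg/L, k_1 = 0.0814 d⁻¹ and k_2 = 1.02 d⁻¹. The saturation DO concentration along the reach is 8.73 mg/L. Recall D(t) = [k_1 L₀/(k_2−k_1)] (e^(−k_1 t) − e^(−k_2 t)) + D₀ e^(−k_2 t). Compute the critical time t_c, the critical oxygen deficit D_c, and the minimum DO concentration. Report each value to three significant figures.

t_c ≈ 1.76 d; D_c ≈ 3.07 mg/L; min DO ≈ 5.66 mg/L

With k_2/k_1 = 12.53 and 1 − D₀(k_2−k_1)/(k_1 L₀) = 0.4157,
t_c = ln(12.53 × 0.4157) / (1.02 − 0.0814) = ln(5.209) / 0.9386 = 1.650/0.9386 = 1.758 d.
L(t_c) = L₀ e^(−k_1 t_c) = 44.4 × 0.8666 = 38.48 mg/L, and at the critical point k_2 D_c = k_1 L, so D_c = (0.0814/1.02) × 38.48 = 3.071 mg/L.
Minimum DO = C_s − D_c = 8.73 − 3.071 = 5.659 mg/L.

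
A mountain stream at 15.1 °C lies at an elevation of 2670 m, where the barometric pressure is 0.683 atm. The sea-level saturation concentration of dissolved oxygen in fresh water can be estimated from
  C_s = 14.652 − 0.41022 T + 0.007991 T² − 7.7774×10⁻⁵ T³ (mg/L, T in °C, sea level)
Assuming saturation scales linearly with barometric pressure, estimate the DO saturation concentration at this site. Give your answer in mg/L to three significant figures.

At sea level: C_s = 14.652 − 0.41022×15.1 + 0.007991×15.1² − 7.7774×10⁻⁵×15.1³ = 10.01 mg/L.
Pressure correction: C_s' = 10.01 × 0.683 = 6.838 mg/L.

C_s ≈ 6.84 mg/L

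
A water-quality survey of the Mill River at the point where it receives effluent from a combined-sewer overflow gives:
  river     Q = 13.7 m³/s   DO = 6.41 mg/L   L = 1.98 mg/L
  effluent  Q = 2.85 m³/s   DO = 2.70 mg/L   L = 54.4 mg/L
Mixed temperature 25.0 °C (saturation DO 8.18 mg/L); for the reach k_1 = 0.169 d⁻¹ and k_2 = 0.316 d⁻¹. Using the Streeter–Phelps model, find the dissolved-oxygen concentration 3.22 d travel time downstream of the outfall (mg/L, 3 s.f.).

DO ≈ 4.54 mg/L

Mixed DO = (13.7×6.41 + 2.85×2.70)/(13.7+2.85) = 95.51/16.55 = 5.771 mg/L.
Mixed L₀ = (13.7×1.98 + 2.85×54.4)/(16.55) = 182.2/16.55 = 11.01 mg/L.
Initial deficit D₀ = C_s − DO₀ = 8.18 − 5.771 = 2.409 mg/L.
D(3.22) = [0.169×11.01/(0.316−0.169)](e^(−0.169×3.22) − e^(−0.316×3.22)) + 2.409 e^(−0.316×3.22)
= 12.65 × (0.5803 − 0.3615) + 2.409 × 0.3615 = 3.640 mg/L.
DO = 8.18 − 3.640 = 4.540 mg/L.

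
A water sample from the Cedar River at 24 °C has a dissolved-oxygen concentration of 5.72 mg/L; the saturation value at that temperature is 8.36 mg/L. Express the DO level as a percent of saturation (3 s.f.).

% saturation = C/C_s × 100 = 5.72/8.36 × 100 = 68.4 %.

68.4 % saturation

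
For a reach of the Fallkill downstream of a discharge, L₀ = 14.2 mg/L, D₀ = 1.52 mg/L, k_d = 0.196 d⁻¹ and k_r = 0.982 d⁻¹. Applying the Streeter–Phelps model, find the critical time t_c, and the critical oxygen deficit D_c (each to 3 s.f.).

t_c = [1/(k_r−k_d)] ln[(k_r/k_d)(1 − D₀(k_r−k_d)/(k_d L₀))]
= [1/(0.982−0.196)] ln[(0.982/0.196)(1 − 1.52×0.7860/(0.196×14.2))]
= (1/0.7860) ln[5.010 × 0.5707] = 1.272 × ln(2.860) = 1.272 × 1.051 = 1.337 d.
L(t_c) = L₀ e^(−k_d t_c) = 14.2 × 0.7695 = 10.93 mg/L, and at the critical point k_r D_c = k_d L, so D_c = (0.196/0.982) × 10.93 = 2.181 mg/L.

t_c ≈ 1.34 d; D_c ≈ 2.18 mg/L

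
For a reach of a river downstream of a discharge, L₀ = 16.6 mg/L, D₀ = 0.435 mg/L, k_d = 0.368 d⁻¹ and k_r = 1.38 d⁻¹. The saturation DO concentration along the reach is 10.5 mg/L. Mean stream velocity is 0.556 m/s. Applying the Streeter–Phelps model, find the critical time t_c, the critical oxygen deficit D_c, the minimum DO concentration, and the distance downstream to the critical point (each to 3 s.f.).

At the critical point dD/dt = 0, so k_d L₀ e^(−k_d t) = k_r D. Substituting D(t) from the Streeter–Phelps equation and solving for t gives
t_c = ln[(k_r/k_d)(1 − D₀(k_r−k_d)/(k_d L₀))] / (k_r−k_d).
Here k_r−k_d = 1.012 d⁻¹ and 1 − D₀(k_r−k_d)/(k_d L₀) = 1 − 0.435×1.012/(0.368×16.6) = 0.9279, so
t_c = ln(3.750 × 0.9279) / 1.012 = 1.247 / 1.012 = 1.232 d.
L(t_c) = L₀ e^(−k_d t_c) = 16.6 × 0.6354 = 10.55 mg/L, and at the critical point k_r D_c = k_d L, so D_c = (0.368/1.38) × 10.55 = 2.813 mg/L.
Minimum DO = C_s − D_c = 10.5 − 2.813 = 7.687 mg/L.
x_c = v t_c = 0.556 m/s × 1.232 d × 86400 s/d = 59190 m ≈ 59.2 km.

t_c ≈ 1.23 d; D_c ≈ 2.81 mg/L; min DO ≈ 7.69 mg/L; x_c ≈ 59.2 km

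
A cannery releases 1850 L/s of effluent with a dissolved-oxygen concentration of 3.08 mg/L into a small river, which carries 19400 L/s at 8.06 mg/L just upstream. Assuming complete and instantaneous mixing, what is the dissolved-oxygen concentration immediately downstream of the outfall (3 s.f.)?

Flow-weighted mixing: C = (Q_r C_r + Q_w C_w)/(Q_r + Q_w)
= (19400×8.06 + 1850×3.08)/(19400 + 1850) = 162100/21250 = 7.626 mg/L.

7.63 mg/L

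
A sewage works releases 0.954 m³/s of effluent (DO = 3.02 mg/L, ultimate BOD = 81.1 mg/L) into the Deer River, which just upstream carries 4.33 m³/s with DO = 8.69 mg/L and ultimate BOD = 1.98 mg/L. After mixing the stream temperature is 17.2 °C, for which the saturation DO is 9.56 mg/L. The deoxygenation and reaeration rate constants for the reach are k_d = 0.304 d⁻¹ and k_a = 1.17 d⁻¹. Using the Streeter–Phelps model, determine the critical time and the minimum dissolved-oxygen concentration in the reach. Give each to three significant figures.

t_c ≈ 1.09 d; minimum DO ≈ 6.53 mg/L

Mixed DO = (4.33×8.69 + 0.954×3.02)/(4.33+0.954) = 40.51/5.284 = 7.666 mg/L.
Mixed L₀ = (4.33×1.98 + 0.954×81.1)/(5.284) = 85.94/5.284 = 16.26 mg/L.
Initial deficit D₀ = C_s − DO₀ = 9.56 − 7.666 = 1.894 mg/L.
t_c = (1/0.8660) ln[(1.17/0.304)(1 − 1.894×0.8660/(0.304×16.26))] = 1.155 × ln(2.572) = 1.091 d.
D_c = (0.304/1.17) × 16.26 × e^(−0.304×1.091) = 0.2598 × 16.26 × 0.7177 = 3.033 mg/L.
Minimum DO = 9.56 − 3.033 = 6.527 mg/L.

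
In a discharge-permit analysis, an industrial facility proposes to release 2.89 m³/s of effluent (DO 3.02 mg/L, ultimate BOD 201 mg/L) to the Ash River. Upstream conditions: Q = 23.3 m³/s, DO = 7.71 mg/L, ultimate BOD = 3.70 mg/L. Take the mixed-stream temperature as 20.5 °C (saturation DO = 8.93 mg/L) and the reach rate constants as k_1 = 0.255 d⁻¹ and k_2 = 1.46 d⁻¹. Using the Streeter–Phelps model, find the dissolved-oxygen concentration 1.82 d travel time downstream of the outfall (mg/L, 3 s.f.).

Mixed DO = (23.3×7.71 + 2.89×3.02)/(23.3+2.89) = 188.4/26.19 = 7.192 mg/L.
Mixed L₀ = (23.3×3.70 + 2.89×201)/(26.19) = 667.1/26.19 = 25.47 mg/L.
Initial deficit D₀ = C_s − DO₀ = 8.93 − 7.192 = 1.738 mg/L.
D(1.82) = [0.255×25.47/(1.46−0.255)](e^(−0.255×1.82) − e^(−1.46×1.82)) + 1.738 e^(−1.46×1.82)
= 5.390 × (0.6287 − 0.07014) + 1.738 × 0.07014 = 3.133 mg/L.
DO = 8.93 − 3.133 = 5.797 mg/L.

DO ≈ 5.80 mg/L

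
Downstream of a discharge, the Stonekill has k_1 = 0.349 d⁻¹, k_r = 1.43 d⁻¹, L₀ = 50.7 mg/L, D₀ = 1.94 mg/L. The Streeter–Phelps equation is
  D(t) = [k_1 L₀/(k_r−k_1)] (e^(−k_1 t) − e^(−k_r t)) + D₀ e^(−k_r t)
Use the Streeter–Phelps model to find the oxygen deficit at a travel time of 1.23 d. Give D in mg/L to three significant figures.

D ≈ 8.17 mg/L

k_1 L₀/(k_r−k_1) = 0.349×50.7/(1.43−0.349) = 17.69/1.081 = 16.37 mg/L.
e^(−k_1 t) = e^(−0.349×1.230) = 0.6510; e^(−k_r t) = e^(−1.43×1.230) = 0.1722.
D = 16.37 × (0.6510 − 0.1722) + 1.94 × 0.1722 = 7.836 + 0.3341 = 8.171 mg/L.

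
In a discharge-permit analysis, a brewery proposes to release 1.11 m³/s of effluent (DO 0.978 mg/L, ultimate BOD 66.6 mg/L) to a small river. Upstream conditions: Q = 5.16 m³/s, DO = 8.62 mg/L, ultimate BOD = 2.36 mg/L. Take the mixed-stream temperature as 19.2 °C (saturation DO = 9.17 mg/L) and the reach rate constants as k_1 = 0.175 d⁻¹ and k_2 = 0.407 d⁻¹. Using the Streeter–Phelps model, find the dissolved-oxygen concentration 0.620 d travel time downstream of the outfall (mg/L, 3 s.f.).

DO ≈ 6.45 mg/L

Mixed DO = (5.16×8.62 + 1.11×0.978)/(5.16+1.11) = 45.56/6.270 = 7.267 mg/L.
Mixed L₀ = (5.16×2.36 + 1.11×66.6)/(6.270) = 86.10/6.270 = 13.73 mg/L.
Initial deficit D₀ = C_s − DO₀ = 9.17 − 7.267 = 1.903 mg/L.
D(0.620) = [0.175×13.73/(0.407−0.175)](e^(−0.175×0.620) − e^(−0.407×0.620)) + 1.903 e^(−0.407×0.620)
= 10.36 × (0.8972 − 0.7770) + 1.903 × 0.7770 = 2.724 mg/L.
DO = 9.17 − 2.724 = 6.446 mg/L.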